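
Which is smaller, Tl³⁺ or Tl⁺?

Both ions have Z = 81 protons, but Tl³⁺ has lost more electrons, so its remaining electrons feel a larger effective nuclear charge per electron and are pulled in more tightly.
Higher positive charge → smaller ion, so Tl⁺ > Tl³⁺.

Tl³⁺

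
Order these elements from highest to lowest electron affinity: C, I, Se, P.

C is in period 2, group 14; P is in period 3, group 15; Se is in period 4, group 16; I is in period 5, group 17.
Atoms with high Z_eff and room in the valence shell (especially the halogens) have the most exothermic electron affinities.
A diagonal step moves right (one effect) and down (the opposite effect) at once.
C > P: period and group pull opposite ways; the down-group shift dominates (122 vs 72 kJ/mol).
Se > C: the two effects oppose for this pair; the across-period effect wins (195 vs 122 kJ/mol).
I > Se: the two effects oppose for this pair; the across-period effect wins (295 vs 195 kJ/mol).
Tabulated electron affinity (kJ/mol): C 122, P 72, Se 195, I 295.
So from highest to lowest: I > Se > C > P.

I, Se, C, P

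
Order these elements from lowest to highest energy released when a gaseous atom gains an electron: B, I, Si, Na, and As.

B < Na < As < Si < I

B is in period 2, group 13; Na is in period 3, group 1; Si is in period 3, group 14; As is in period 4, group 15; I is in period 5, group 17.
EA tends to increase across a period and decrease down a group, though the pattern is less regular than for IE or radius.
Neither a single period nor a single group — weigh both effects.
Na > B: this pair runs against the simple trend — see the exception note.
As > Na: the two effects oppose for this pair; the across-period effect wins (78 vs 53 kJ/mol).
Si > As: the two effects oppose for this pair; the down-group effect wins (134 vs 78 kJ/mol).
I > Si: period and group pull opposite ways; the across-period shift dominates (295 vs 134 kJ/mol).
Note the exception: Na has a higher electron affinity than B, contrary to the simple trend — B's ns²np¹ configuration gives only a small electron affinity — the sparsely filled np subshell binds an added electron weakly.
For reference (kJ/mol): B 27, Na 53, Si 134, As 78, I 295.
So from lowest to highest: B < Na < As < Si < I.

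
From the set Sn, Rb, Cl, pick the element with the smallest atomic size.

Cl is in period 3, group 17; Rb is in period 5, group 1; Sn is in period 5, group 14.
Radius decreases left→right (rising Z_eff, same n) and increases top→bottom (higher n).
These span different periods and groups, so the two trends combine.
Sn > Cl: relative to Cl, both the across-period and down-group shifts push Sn's atomic radius up.
Rb > Sn: both are in period 5; the period trend gives Rb the larger value.
For reference (pm): Cl 99, Rb 210, Sn 140.
The smallest atomic size among these belongs to Cl.

Cl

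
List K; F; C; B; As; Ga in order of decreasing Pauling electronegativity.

F > C > As > B > Ga > K

B is in period 2, group 13; C is in period 2, group 14; F is in period 2, group 17; K is in period 4, group 1; Ga is in period 4, group 13; As is in period 4, group 15.
Atoms toward the upper right of the periodic table pull bonding electrons most strongly.
These span different periods and groups, so the two trends combine.
Ga > K: Ga lies to the right of K in period 4, so the across-period effect alone puts Ga higher.
B > Ga: they share group 13; the group trend gives B the larger value.
As > B: period and group pull opposite ways; the across-period shift dominates (2.18 vs 2.04).
C > As: period and group pull opposite ways; the down-group shift dominates (2.55 vs 2.18).
F > C: both are in period 2; the period trend gives F the larger value.
For reference (Pauling): B 2.04, C 2.55, F 3.98, K 0.82, Ga 1.81, As 2.18.
So from highest to lowest: F > C > As > B > Ga > K.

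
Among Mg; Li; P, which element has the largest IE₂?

Li

IE_2 is the cost of taking one more electron from the +1 cation: Mg⁺ still has 1 valence electron; Li⁺ is the bare [He] core; P⁺ still has 4 valence electrons.
Core electrons are held far more tightly than valence electrons, so Li tops the IE_2 order.
Valence configurations: Mg⁺ [Ne]3s¹, P⁺ [Ne]3s²3p².
The numbers (kJ/mol): Mg 1451, Li 7298, P 1907.
So the second ionization energies run Mg < P < Li.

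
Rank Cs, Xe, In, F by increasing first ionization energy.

Cs < In < Xe < F

F is in period 2, group 17; In is in period 5, group 13; Xe is in period 5, group 18; Cs is in period 6, group 1.
Removing the outermost electron gets harder across a period and easier down a group.
Neither a single period nor a single group — weigh both effects.
In > Cs: relative to Cs, both the across-period and down-group shifts push In's first ionization energy up.
Xe > In: Xe lies to the right of In in period 5, so the across-period effect alone puts Xe higher.
F > Xe: the two effects oppose for this pair; the down-group effect wins (1681 vs 1170 kJ/mol).
For reference (kJ/mol): F 1681, In 558, Xe 1170, Cs 376.
So from lowest to highest: Cs < In < Xe < F.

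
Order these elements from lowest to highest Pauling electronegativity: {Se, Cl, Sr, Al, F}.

Smaller atoms with higher effective nuclear charge are more electronegative.
These span different periods and groups, so the two trends combine.
Al > Sr: both effects reinforce here, so Al is clearly the higher of the two.
Se > Al: the two effects oppose for this pair; the across-period effect wins (2.55 vs 1.61).
Cl > Se: both effects reinforce here, so Cl is clearly the higher of the two.
F > Cl: they share group 17; the group trend gives F the larger value.
Tabulated electronegativity (Pauling): F 3.98, Al 1.61, Cl 3.16, Se 2.55, Sr 0.95.
So from lowest to highest: Sr < Al < Se < Cl < F.

Sr < Al < Se < Cl < F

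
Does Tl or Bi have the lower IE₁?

Tl

Across a period the outer electron is held more tightly (higher IE₁); down a group it sits in a higher shell, more shielded, and comes off more easily.
All lie in period 6, so first ionization energy increases left to right.
So Tl has the lower IE₁ (Tl < Bi).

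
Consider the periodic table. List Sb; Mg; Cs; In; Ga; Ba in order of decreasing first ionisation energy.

Mg is in period 3, group 2; Ga is in period 4, group 13; In is in period 5, group 13; Sb is in period 5, group 15; Cs is in period 6, group 1; Ba is in period 6, group 2.
Removing the outermost electron gets harder across a period and easier down a group.
Here both period and group differ, so the two effects have to be weighed against each other.
Ba > Cs: Ba lies to the right of Cs in period 6, so the across-period effect alone puts Ba higher.
In > Ba: both effects reinforce here, so In is clearly the higher of the two.
Ga > In: they share group 13; the group trend gives Ga the larger value.
Mg > Ga: period and group pull opposite ways; the down-group shift dominates (738 vs 579 kJ/mol).
Sb > Mg: the two effects oppose for this pair; the across-period effect wins (831 vs 738 kJ/mol).
Approximate values (kJ/mol): Mg 738, Ga 579, In 558, Sb 831, Cs 376, Ba 503.
So from highest to lowest: Sb > Mg > Ga > In > Ba > Cs.

Sb, Mg, Ga, In, Ba, Cs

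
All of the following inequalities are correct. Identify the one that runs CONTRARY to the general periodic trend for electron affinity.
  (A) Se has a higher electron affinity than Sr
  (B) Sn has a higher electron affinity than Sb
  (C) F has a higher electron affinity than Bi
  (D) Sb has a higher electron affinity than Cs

(B)

The general trend: electron affinity increases across a period and decreases down a group.
(A) Se (period 4, group 16) vs Sr (period 5, group 2): the stated order agrees with the simple trend.
(B) Sn (period 5, group 14) vs Sb (period 5, group 15): the stated order contradicts the simple trend.
(C) F (period 2, group 17) vs Bi (period 6, group 15): the stated order agrees with the simple trend.
(D) Sb (period 5, group 15) vs Cs (period 6, group 1): the stated order agrees with the simple trend.
The exception is (B): adding an electron to Sb's half-filled 5p³ is unfavourable, so Sn has the more exothermic EA.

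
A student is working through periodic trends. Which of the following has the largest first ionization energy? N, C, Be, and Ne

Ne

Be is in period 2, group 2; C is in period 2, group 14; N is in period 2, group 15; Ne is in period 2, group 18.
IE₁ increases left→right with effective nuclear charge and decreases top→bottom as the valence shell moves farther out.
All lie in period 2, so first ionization energy increases left to right.
The largest first ionization energy among these belongs to Ne.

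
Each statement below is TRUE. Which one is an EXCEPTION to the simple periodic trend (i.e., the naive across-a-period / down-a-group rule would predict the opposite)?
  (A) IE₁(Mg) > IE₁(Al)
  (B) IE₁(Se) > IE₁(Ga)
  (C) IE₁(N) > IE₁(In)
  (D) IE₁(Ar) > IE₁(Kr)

(A)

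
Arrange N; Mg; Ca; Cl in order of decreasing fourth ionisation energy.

IE_4 is the cost of taking one more electron from the +3 cation: N³⁺ still has 2 valence electrons; Mg³⁺ is already 1 electron into the core; Ca³⁺ is already 1 electron into the core; Cl³⁺ still has 4 valence electrons.
Usually core removal costs more than valence removal, but here the competition is close: a tightly held n=2 valence electron can cost more to remove than an n=3 core electron, so the actual values have to decide it.
Valence configurations: N³⁺ [He]2s², Cl³⁺ [Ne]3s²3p².
Approximate IE_4 values (kJ/mol): N 7475, Mg 10543, Ca 6491, Cl 5159.
Hence IE_4: Cl < Ca < N < Mg.

Mg, N, Ca, Cl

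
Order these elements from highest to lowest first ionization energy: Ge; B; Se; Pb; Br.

B is in period 2, group 13; Ge is in period 4, group 14; Se is in period 4, group 16; Br is in period 4, group 17; Pb is in period 6, group 14.
First ionization energy rises across a period (greater Z_eff holds electrons more tightly) and falls down a group (valence electrons are farther from the nucleus).
Neither a single period nor a single group — weigh both effects.
Ge > Pb: they share group 14; the group trend gives Ge the larger value.
B > Ge: the two effects oppose for this pair; the down-group effect wins (801 vs 762 kJ/mol).
Se > B: the two effects oppose for this pair; the across-period effect wins (941 vs 801 kJ/mol).
Br > Se: Br lies to the right of Se in period 4, so the across-period effect alone puts Br higher.
Tabulated first ionization energy (kJ/mol): B 801, Ge 762, Se 941, Br 1140, Pb 716.
So from highest to lowest: Br > Se > B > Ge > Pb.

Br, Se, B, Ge, Pb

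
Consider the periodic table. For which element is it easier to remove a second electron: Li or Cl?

IE_2 is the cost of taking one more electron from the +1 cation: Li⁺ is the bare [He] core; Cl⁺ still has 6 valence electrons.
Pulling an electron out of a noble-gas core costs far more than removing a remaining valence electron, so Li sits at the high end of IE_2.
The numbers (kJ/mol): Li 7298, Cl 2298.
Putting it together, IE_2: Cl < Li.

Cl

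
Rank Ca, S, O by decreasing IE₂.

O, S, Ca

The second ionization energy removes an electron from the +1 ion. For each element: Ca⁺ still has 1 valence electron; S⁺ still has 5 valence electrons; O⁺ still has 5 valence electrons.
All are still removing valence electrons, so compare the +1 ions as you would atoms: IE_2 generally rises across a period (higher Z_eff) and falls down a group (larger shell), subject to the usual subshell exceptions.
Valence configurations: Ca⁺ [Ar]4s¹, S⁺ [Ne]3s²3p³, O⁺ [He]2s²2p³.
Tabulated IE_2 (kJ/mol): Ca 1145, S 2252, O 3388.
Putting it together, IE_2: Ca < S < O.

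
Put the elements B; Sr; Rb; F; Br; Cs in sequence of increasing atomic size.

F < B < Br < Sr < Rb < Cs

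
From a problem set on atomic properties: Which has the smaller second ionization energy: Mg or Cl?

Mg

The second ionization energy removes an electron from the +1 ion. For each element: Mg⁺ still has 1 valence electron; Cl⁺ still has 6 valence electrons.
All are still removing valence electrons, so compare the +1 ions as you would atoms: IE_2 generally rises across a period (higher Z_eff) and falls down a group (larger shell), subject to the usual subshell exceptions.
Valence configurations: Mg⁺ [Ne]3s¹, Cl⁺ [Ne]3s²3p⁴.
The numbers (kJ/mol): Mg 1451, Cl 2298.
So the second ionization energies run Mg < Cl.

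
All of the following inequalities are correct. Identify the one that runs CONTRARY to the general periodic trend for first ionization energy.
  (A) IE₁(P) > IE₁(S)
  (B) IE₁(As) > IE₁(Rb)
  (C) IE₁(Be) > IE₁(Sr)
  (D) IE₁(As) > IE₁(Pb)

The general trend: first ionization energy increases across a period and decreases down a group.
(A) P (period 3, group 15) vs S (period 3, group 16): the stated order contradicts the simple trend.
(B) As (period 4, group 15) vs Rb (period 5, group 1): the stated order agrees with the simple trend.
(C) Be (period 2, group 2) vs Sr (period 5, group 2): the stated order agrees with the simple trend.
(D) As (period 4, group 15) vs Pb (period 6, group 14): the stated order agrees with the simple trend.
The exception is (A): S (3p⁴) ionizes more easily than half-filled P (3p³) because the paired 3p electron in S is pushed out by e⁻–e⁻ repulsion.

(A)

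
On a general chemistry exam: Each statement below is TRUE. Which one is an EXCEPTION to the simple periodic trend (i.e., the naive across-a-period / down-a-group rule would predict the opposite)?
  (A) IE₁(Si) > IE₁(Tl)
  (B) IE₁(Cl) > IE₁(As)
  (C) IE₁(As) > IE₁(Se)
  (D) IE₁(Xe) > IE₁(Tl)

The general trend: first ionisation energy increases across a period and decreases down a group.
(A) Si (period 3, group 14) vs Tl (period 6, group 13): the stated order agrees with the simple trend.
(B) Cl (period 3, group 17) vs As (period 4, group 15): the stated order agrees with the simple trend.
(C) As (period 4, group 15) vs Se (period 4, group 16): the stated order contradicts the simple trend.
(D) Xe (period 5, group 18) vs Tl (period 6, group 13): the stated order agrees with the simple trend.
The exception is (C): Se (4p⁴) ionizes more easily than half-filled As (4p³).

(C)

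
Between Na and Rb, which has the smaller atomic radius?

Na is in period 3, group 1; Rb is in period 5, group 1.
Radius decreases left→right (rising Z_eff, same n) and increases top→bottom (higher n).
All are in group 1, so atomic radius increases down the group.
So Na has the smaller atomic radius (Na < Rb).

Na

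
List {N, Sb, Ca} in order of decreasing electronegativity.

N > Sb > Ca

Atoms toward the upper right of the periodic table pull bonding electrons most strongly.
Neither a single period nor a single group — weigh both effects.
Sb > Ca: period and group pull opposite ways; the across-period shift dominates (2.05 vs 1.00).
N > Sb: N sits above Sb in group 15, so the down-group effect alone puts N higher.
Approximate values (Pauling): N 3.04, Ca 1.00, Sb 2.05.
So from highest to lowest: N > Sb > Ca.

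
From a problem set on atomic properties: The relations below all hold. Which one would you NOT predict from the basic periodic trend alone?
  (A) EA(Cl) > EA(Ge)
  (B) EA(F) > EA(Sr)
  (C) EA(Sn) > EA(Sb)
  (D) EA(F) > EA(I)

The general trend: electron affinity increases across a period and decreases down a group.
(A) Cl (period 3, group 17) vs Ge (period 4, group 14): the stated order agrees with the simple trend.
(B) F (period 2, group 17) vs Sr (period 5, group 2): the stated order agrees with the simple trend.
(C) Sn (period 5, group 14) vs Sb (period 5, group 15): the stated order contradicts the simple trend.
(D) F (period 2, group 17) vs I (period 5, group 17): the stated order agrees with the simple trend.
The exception is (C): adding an electron to Sb's half-filled 5p³ is unfavourable, so Sn has the more exothermic EA.

(C)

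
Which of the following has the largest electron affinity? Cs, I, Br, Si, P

Si is in period 3, group 14; P is in period 3, group 15; Br is in period 4, group 17; I is in period 5, group 17; Cs is in period 6, group 1.
EA tends to increase across a period and decrease down a group, though the pattern is less regular than for IE or radius.
Neither a single period nor a single group — weigh both effects.
P > Cs: relative to Cs, both the across-period and down-group shifts push P's electron affinity up.
Si > P: this pair runs against the simple trend — see the exception note.
I > Si: the two effects oppose for this pair; the across-period effect wins (295 vs 134 kJ/mol).
Br > I: Br sits above I in group 17, so the down-group effect alone puts Br higher.
Note the exception: Si has a higher electron affinity than P, contrary to the simple trend — adding an electron to P's half-filled 3p³ is unfavourable, so Si (3p²) has the more exothermic EA.
Approximate values (kJ/mol): Si 134, P 72, Br 325, I 295, Cs 46.
The largest electron affinity among these belongs to Br.

Br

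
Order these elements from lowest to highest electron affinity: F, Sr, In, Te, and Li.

Sr, In, Li, Te, F

Li is in period 2, group 1; F is in period 2, group 17; Sr is in period 5, group 2; In is in period 5, group 13; Te is in period 5, group 16.
Atoms with high Z_eff and room in the valence shell (especially the halogens) have the most exothermic electron affinities.
Neither a single period nor a single group — weigh both effects.
In > Sr: In lies to the right of Sr in period 5, so the across-period effect alone puts In higher.
Li > In: the two effects oppose for this pair; the down-group effect wins (60 vs 29 kJ/mol).
Te > Li: period and group pull opposite ways; the across-period shift dominates (190 vs 60 kJ/mol).
F > Te: both effects reinforce here, so F is clearly the higher of the two.
Approximate values (kJ/mol): Li 60, F 328, Sr 5, In 29, Te 190.
So from lowest to highest: Sr < In < Li < Te < F.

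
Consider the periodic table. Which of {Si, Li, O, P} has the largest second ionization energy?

Consider each +1 ion: Si⁺ still has 3 valence electrons; Li⁺ is the bare [He] core; O⁺ still has 5 valence electrons; P⁺ still has 4 valence electrons.
Core electrons are held far more tightly than valence electrons, so Li tops the IE_2 order.
Valence configurations: Si⁺ [Ne]3s²3p¹, O⁺ [He]2s²2p³, P⁺ [Ne]3s²3p².
The numbers (kJ/mol): Si 1577, Li 7298, O 3388, P 1907.
Overall IE_2 order: Si < P < O < Li.

Li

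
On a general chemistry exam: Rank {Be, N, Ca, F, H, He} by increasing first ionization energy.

Ca < Be < H < N < F < He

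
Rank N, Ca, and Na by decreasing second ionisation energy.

IE_2 is the cost of taking one more electron from the +1 cation: N⁺ still has 4 valence electrons; Ca⁺ still has 1 valence electron; Na⁺ is the bare [Ne] core.
Pulling an electron out of a noble-gas core costs far more than removing a remaining valence electron, so Na sits at the high end of IE_2.
Valence configurations: N⁺ [He]2s²2p², Ca⁺ [Ar]4s¹.
The numbers (kJ/mol): N 2856, Ca 1145, Na 4562.
Overall IE_2 order: Ca < N < Na.

Na > N > Ca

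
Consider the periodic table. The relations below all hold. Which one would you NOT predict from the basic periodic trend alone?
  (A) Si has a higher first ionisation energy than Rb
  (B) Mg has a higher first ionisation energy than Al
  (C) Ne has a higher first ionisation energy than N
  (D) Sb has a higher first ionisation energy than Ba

The general trend: first ionisation energy increases across a period and decreases down a group.
(A) Si (period 3, group 14) vs Rb (period 5, group 1): the stated order agrees with the simple trend.
(B) Mg (period 3, group 2) vs Al (period 3, group 13): the stated order contradicts the simple trend.
(C) Ne (period 2, group 18) vs N (period 2, group 15): the stated order agrees with the simple trend.
(D) Sb (period 5, group 15) vs Ba (period 6, group 2): the stated order agrees with the simple trend.
The exception is (B): Al's single 3p electron is easier to remove than one from Mg's filled 3s².

(B)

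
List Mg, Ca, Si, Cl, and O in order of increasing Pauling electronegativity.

Ca < Mg < Si < Cl < O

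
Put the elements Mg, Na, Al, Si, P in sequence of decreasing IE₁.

P, Si, Mg, Al, Na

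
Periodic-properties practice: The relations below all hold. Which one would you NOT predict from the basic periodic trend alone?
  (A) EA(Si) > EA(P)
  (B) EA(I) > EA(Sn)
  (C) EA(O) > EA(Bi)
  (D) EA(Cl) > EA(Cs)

(A)

The general trend: electron affinity increases across a period and decreases down a group.
(A) Si (period 3, group 14) vs P (period 3, group 15): the stated order contradicts the simple trend.
(B) I (period 5, group 17) vs Sn (period 5, group 14): the stated order agrees with the simple trend.
(C) O (period 2, group 16) vs Bi (period 6, group 15): the stated order agrees with the simple trend.
(D) Cl (period 3, group 17) vs Cs (period 6, group 1): the stated order agrees with the simple trend.
The exception is (A): adding an electron to P's half-filled 3p³ is unfavourable, so Si (3p²) has the more exothermic EA.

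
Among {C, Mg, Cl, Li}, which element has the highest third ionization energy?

After 2 electrons have been removed, what remains? C²⁺ still has 2 valence electrons; Mg²⁺ is the bare [Ne] core; Cl²⁺ still has 5 valence electrons; Li²⁺ is already 1 electron into the core.
Breaking into a closed-shell core is much more expensive than removing a leftover valence electron — Mg and Li have the largest IE_3 here.
Valence configurations: C²⁺ [He]2s², Cl²⁺ [Ne]3s²3p³.
Tabulated IE_3 (kJ/mol): C 4620, Mg 7733, Cl 3822, Li 11815.
Putting it together, IE_3: Cl < C < Mg < Li.

Li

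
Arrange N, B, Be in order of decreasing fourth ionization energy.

B > Be > N

Consider each +3 ion: N³⁺ still has 2 valence electrons; B³⁺ is the bare [He] core; Be³⁺ is already 1 electron into the core.
Core electrons are held far more tightly than valence electrons, so Be and B top the IE_4 order.
Approximate IE_4 values (kJ/mol): N 7475, B 25026, Be 21007.
Overall IE_4 order: N < Be < B.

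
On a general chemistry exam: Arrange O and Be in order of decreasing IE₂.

O > Be

Consider each +1 ion: O⁺ still has 5 valence electrons; Be⁺ still has 1 valence electron.
All are still removing valence electrons, so compare the +1 ions as you would atoms: IE_2 generally rises across a period (higher Z_eff) and falls down a group (larger shell), subject to the usual subshell exceptions.
Valence configurations: O⁺ [He]2s²2p³, Be⁺ [He]2s¹.
Approximate IE_2 values (kJ/mol): O 3388, Be 1757.
So the second ionization energies run Be < O.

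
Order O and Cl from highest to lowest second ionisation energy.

O, Cl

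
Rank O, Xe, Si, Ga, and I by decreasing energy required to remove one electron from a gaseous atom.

Across a period the outer electron is held more tightly (higher IE₁); down a group it sits in a higher shell, more shielded, and comes off more easily.
These span different periods and groups, so the two trends combine.
Si > Ga: both effects reinforce here, so Si is clearly the higher of the two.
I > Si: the two effects oppose for this pair; the across-period effect wins (1008 vs 786 kJ/mol).
Xe > I: both are in period 5; the period trend gives Xe the larger value.
O > Xe: the two effects oppose for this pair; the down-group effect wins (1314 vs 1170 kJ/mol).
Tabulated first ionization energy (kJ/mol): O 1314, Si 786, Ga 579, I 1008, Xe 1170.
So from highest to lowest: O > Xe > I > Si > Ga.

O > Xe > I > Si > Ga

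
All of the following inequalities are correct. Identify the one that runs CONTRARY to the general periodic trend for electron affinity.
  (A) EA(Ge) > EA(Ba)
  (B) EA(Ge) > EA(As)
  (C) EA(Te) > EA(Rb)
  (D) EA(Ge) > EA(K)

(B)

The general trend: electron affinity increases across a period and decreases down a group.
(A) Ge (period 4, group 14) vs Ba (period 6, group 2): the stated order agrees with the simple trend.
(B) Ge (period 4, group 14) vs As (period 4, group 15): the stated order contradicts the simple trend.
(C) Te (period 5, group 16) vs Rb (period 5, group 1): the stated order agrees with the simple trend.
(D) Ge (period 4, group 14) vs K (period 4, group 1): the stated order agrees with the simple trend.
The exception is (B): adding an electron to As's half-filled 4p³ is unfavourable, so Ge (4p²) has the more exothermic EA.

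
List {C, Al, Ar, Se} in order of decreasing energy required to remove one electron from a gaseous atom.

C is in period 2, group 14; Al is in period 3, group 13; Ar is in period 3, group 18; Se is in period 4, group 16.
Removing the outermost electron gets harder across a period and easier down a group.
Neither a single period nor a single group — weigh both effects.
Se > Al: the two effects oppose for this pair; the across-period effect wins (941 vs 578 kJ/mol).
C > Se: period and group pull opposite ways; the down-group shift dominates (1086 vs 941 kJ/mol).
Ar > C: the two effects oppose for this pair; the across-period effect wins (1521 vs 1086 kJ/mol).
Tabulated first ionization energy (kJ/mol): C 1086, Al 578, Ar 1521, Se 941.
So from highest to lowest: Ar > C > Se > Al.

Ar > C > Se > Al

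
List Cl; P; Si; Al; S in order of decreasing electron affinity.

Cl > S > Si > P > Al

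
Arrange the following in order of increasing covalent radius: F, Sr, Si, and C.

C is in period 2, group 14; F is in period 2, group 17; Si is in period 3, group 14; Sr is in period 5, group 2.
Moving right in a period, electrons are added to the same shell under a stronger nuclear pull, so atoms get smaller; moving down, a new shell is opened and atoms get larger.
Neither a single period nor a single group — weigh both effects.
C > F: C lies to the left of F in period 2, so the across-period effect alone puts C larger.
Si > C: they share group 14; the group trend gives Si the larger value.
Sr > Si: relative to Si, both the across-period and down-group shifts push Sr's atomic radius up.
Tabulated atomic radius (pm): C 75, F 64, Si 116, Sr 185.
So from smallest to largest: F < C < Si < Sr.

F < C < Si < Sr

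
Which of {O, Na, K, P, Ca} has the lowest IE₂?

Ca

After 1 electron has been removed, what remains? O⁺ still has 5 valence electrons; Na⁺ is the bare [Ne] core; K⁺ is the bare [Ar] core; P⁺ still has 4 valence electrons; Ca⁺ still has 1 valence electron.
Usually core removal costs more than valence removal, but here the competition is close: a tightly held n=2 valence electron can cost more to remove than an n=3 core electron, so the actual values have to decide it.
Valence configurations: O⁺ [He]2s²2p³, P⁺ [Ne]3s²3p², Ca⁺ [Ar]4s¹.
The numbers (kJ/mol): O 3388, Na 4562, K 3052, P 1907, Ca 1145.
Hence IE_2: Ca < P < K < O < Na.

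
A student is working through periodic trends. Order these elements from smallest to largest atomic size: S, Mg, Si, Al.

S, Si, Al, Mg

Atomic radius shrinks across a period as nuclear charge pulls the same shell inward, and grows down a group as new shells are added.
All lie in period 3, so atomic radius increases right to left.
So from smallest to largest: S < Si < Al < Mg.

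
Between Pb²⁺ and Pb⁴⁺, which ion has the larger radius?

Pb²⁺

Both ions have Z = 82 protons, but Pb⁴⁺ has lost more electrons, so its remaining electrons feel a larger effective nuclear charge per electron and are pulled in more tightly.
Higher positive charge → smaller ion, so Pb²⁺ > Pb⁴⁺.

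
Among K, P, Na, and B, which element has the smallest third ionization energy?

Consider each +2 ion: K²⁺ is already 1 electron into the core; P²⁺ still has 3 valence electrons; Na²⁺ is already 1 electron into the core; B²⁺ still has 1 valence electron.
Breaking into a closed-shell core is much more expensive than removing a leftover valence electron — K and Na have the largest IE_3 here.
Valence configurations: P²⁺ [Ne]3s²3p¹, B²⁺ [He]2s¹.
The numbers (kJ/mol): K 4420, P 2914, Na 6910, B 3660.
So the third ionization energies run P < B < K < Na.

P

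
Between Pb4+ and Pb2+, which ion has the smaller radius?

Pb4+

Both ions have Z = 82 protons, but Pb4+ has lost more electrons, so its remaining electrons feel a larger effective nuclear charge per electron and are pulled in more tightly.
Higher positive charge → smaller ion, so Pb2+ > Pb4+.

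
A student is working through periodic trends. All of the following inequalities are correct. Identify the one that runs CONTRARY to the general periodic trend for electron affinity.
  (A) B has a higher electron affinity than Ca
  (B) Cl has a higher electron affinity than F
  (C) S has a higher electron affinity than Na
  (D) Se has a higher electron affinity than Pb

The general trend: electron affinity increases across a period and decreases down a group.
(A) B (period 2, group 13) vs Ca (period 4, group 2): the stated order agrees with the simple trend.
(B) Cl (period 3, group 17) vs F (period 2, group 17): the stated order contradicts the simple trend.
(C) S (period 3, group 16) vs Na (period 3, group 1): the stated order agrees with the simple trend.
(D) Se (period 4, group 16) vs Pb (period 6, group 14): the stated order agrees with the simple trend.
The exception is (B): F's small 2p subshell makes the incoming electron feel strong e⁻–e⁻ repulsion, so Cl actually releases more energy on gaining an electron.

(B)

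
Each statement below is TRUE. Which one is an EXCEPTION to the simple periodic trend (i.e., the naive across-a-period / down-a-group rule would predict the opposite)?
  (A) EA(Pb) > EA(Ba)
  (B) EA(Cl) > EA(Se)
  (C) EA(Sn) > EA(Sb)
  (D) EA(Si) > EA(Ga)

The general trend: electron affinity increases across a period and decreases down a group.
(A) Pb (period 6, group 14) vs Ba (period 6, group 2): the stated order agrees with the simple trend.
(B) Cl (period 3, group 17) vs Se (period 4, group 16): the stated order agrees with the simple trend.
(C) Sn (period 5, group 14) vs Sb (period 5, group 15): the stated order contradicts the simple trend.
(D) Si (period 3, group 14) vs Ga (period 4, group 13): the stated order agrees with the simple trend.
The exception is (C): adding an electron to Sb's half-filled 5p³ is unfavourable, so Sn has the more exothermic EA.

(C)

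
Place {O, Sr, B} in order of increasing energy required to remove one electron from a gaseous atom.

B is in period 2, group 13; O is in period 2, group 16; Sr is in period 5, group 2.
First ionization energy rises across a period (greater Z_eff holds electrons more tightly) and falls down a group (valence electrons are farther from the nucleus).
These span different periods and groups, so the two trends combine.
B > Sr: both effects reinforce here, so B is clearly the higher of the two.
O > B: both are in period 2; the period trend gives O the larger value.
Tabulated first ionization energy (kJ/mol): B 801, O 1314, Sr 550.
So from lowest to highest: Sr < B < O.

Sr < B < O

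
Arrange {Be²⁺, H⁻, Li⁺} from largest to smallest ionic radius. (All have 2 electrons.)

H⁻ > Li⁺ > Be²⁺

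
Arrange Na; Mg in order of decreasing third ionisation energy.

Mg, Na

IE_3 is the cost of taking one more electron from the +2 cation: Na²⁺ is already 1 electron into the core; Mg²⁺ is the bare [Ne] core.
All of these are removing an electron from a noble-gas core or deeper; the smaller core (lower principal quantum number) is held far more tightly, and within a period the higher nuclear charge binds the same core more tightly.
Approximate IE_3 values (kJ/mol): Na 6910, Mg 7733.
Putting it together, IE_3: Na < Mg.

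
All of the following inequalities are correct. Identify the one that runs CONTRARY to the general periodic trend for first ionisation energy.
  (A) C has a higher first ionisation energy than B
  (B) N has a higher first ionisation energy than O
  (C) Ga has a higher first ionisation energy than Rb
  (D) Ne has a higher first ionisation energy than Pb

(B)

The general trend: first ionisation energy increases across a period and decreases down a group.
(A) C (period 2, group 14) vs B (period 2, group 13): the stated order agrees with the simple trend.
(B) N (period 2, group 15) vs O (period 2, group 16): the stated order contradicts the simple trend.
(C) Ga (period 4, group 13) vs Rb (period 5, group 1): the stated order agrees with the simple trend.
(D) Ne (period 2, group 18) vs Pb (period 6, group 14): the stated order agrees with the simple trend.
The exception is (B): pairing an electron in O's 2p⁴ costs repulsion energy, so O ionizes more easily than half-filled N (2p³).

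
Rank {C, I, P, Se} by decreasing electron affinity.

C is in period 2, group 14; P is in period 3, group 15; Se is in period 4, group 16; I is in period 5, group 17.
Adding an electron releases more energy for atoms nearer the top right (short of the noble gases).
A diagonal step moves right (one effect) and down (the opposite effect) at once.
C > P: period and group pull opposite ways; the down-group shift dominates (122 vs 72 kJ/mol).
Se > C: the two effects oppose for this pair; the across-period effect wins (195 vs 122 kJ/mol).
I > Se: period and group pull opposite ways; the across-period shift dominates (295 vs 195 kJ/mol).
Tabulated electron affinity (kJ/mol): C 122, P 72, Se 195, I 295.
So from highest to lowest: I > Se > C > P.

I > Se > C > P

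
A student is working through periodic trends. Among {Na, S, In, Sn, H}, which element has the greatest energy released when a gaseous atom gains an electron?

S

H is in period 1, group 1; Na is in period 3, group 1; S is in period 3, group 16; In is in period 5, group 13; Sn is in period 5, group 14.
Electron affinity generally becomes more exothermic across a period toward the halogens and less exothermic down a group.
Here both period and group differ, so the two effects have to be weighed against each other.
Na > In: the two effects oppose for this pair; the down-group effect wins (53 vs 29 kJ/mol).
H > Na: H sits above Na in group 1, so the down-group effect alone puts H higher.
Sn > H: period and group pull opposite ways; the across-period shift dominates (107 vs 73 kJ/mol).
S > Sn: relative to Sn, both the across-period and down-group shifts push S's electron affinity up.
For reference (kJ/mol): H 73, Na 53, S 200, In 29, Sn 107.
The greatest energy released when a gaseous atom gains an electron among these belongs to S.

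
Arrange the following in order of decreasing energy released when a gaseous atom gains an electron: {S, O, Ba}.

S, O, Ba

Adding an electron releases more energy for atoms nearer the top right (short of the noble gases).
Here both period and group differ, so the two effects have to be weighed against each other.
O > Ba: both effects reinforce here, so O is clearly the higher of the two.
S > O: this pair runs against the simple trend — see the exception note.
Note the exception: S has a higher electron affinity than O, contrary to the simple trend — the compact 2p subshell of O repels the added electron more than S's larger 3p does.
Approximate values (kJ/mol): O 141, S 200, Ba 14.
So from highest to lowest: S > O > Ba.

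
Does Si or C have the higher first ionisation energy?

C

C is in period 2, group 14; Si is in period 3, group 14.
First ionization energy rises across a period (greater Z_eff holds electrons more tightly) and falls down a group (valence electrons are farther from the nucleus).
All are in group 14, so first ionization energy increases up the group.
So C has the higher first ionisation energy (C > Si).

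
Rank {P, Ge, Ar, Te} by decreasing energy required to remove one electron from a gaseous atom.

Ar > P > Te > Ge

P is in period 3, group 15; Ar is in period 3, group 18; Ge is in period 4, group 14; Te is in period 5, group 16.
IE₁ increases left→right with effective nuclear charge and decreases top→bottom as the valence shell moves farther out.
These span different periods and groups, so the two trends combine.
Te > Ge: period and group pull opposite ways; the across-period shift dominates (869 vs 762 kJ/mol).
P > Te: period and group pull opposite ways; the down-group shift dominates (1012 vs 869 kJ/mol).
Ar > P: both are in period 3; the period trend gives Ar the larger value.
For reference (kJ/mol): P 1012, Ar 1521, Ge 762, Te 869.
So from highest to lowest: Ar > P > Te > Ge.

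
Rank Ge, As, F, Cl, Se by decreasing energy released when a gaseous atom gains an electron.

Cl > F > Se > Ge > As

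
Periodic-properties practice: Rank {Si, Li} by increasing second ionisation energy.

Consider each +1 ion: Si⁺ still has 3 valence electrons; Li⁺ is the bare [He] core.
Breaking into a closed-shell core is much more expensive than removing a leftover valence electron — Li has the largest IE_2 here.
Tabulated IE_2 (kJ/mol): Si 1577, Li 7298.
Putting it together, IE_2: Si < Li.

Si, Li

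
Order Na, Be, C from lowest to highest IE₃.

C < Na < Be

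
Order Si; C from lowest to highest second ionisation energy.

Consider each +1 ion: Si⁺ still has 3 valence electrons; C⁺ still has 3 valence electrons.
All are still removing valence electrons, so compare the +1 ions as you would atoms: IE_2 generally rises across a period (higher Z_eff) and falls down a group (larger shell), subject to the usual subshell exceptions.
Valence configurations: Si⁺ [Ne]3s²3p¹, C⁺ [He]2s²2p¹.
The numbers (kJ/mol): Si 1577, C 2353.
So the second ionization energies run Si < C.

Si < C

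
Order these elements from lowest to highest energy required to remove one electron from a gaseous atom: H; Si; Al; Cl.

Al, Si, Cl, H

First ionization energy rises across a period (greater Z_eff holds electrons more tightly) and falls down a group (valence electrons are farther from the nucleus).
Neither a single period nor a single group — weigh both effects.
Si > Al: Si lies to the right of Al in period 3, so the across-period effect alone puts Si higher.
Cl > Si: Cl lies to the right of Si in period 3, so the across-period effect alone puts Cl higher.
H > Cl: the two effects oppose for this pair; the down-group effect wins (1312 vs 1251 kJ/mol).
Approximate values (kJ/mol): H 1312, Al 578, Si 786, Cl 1251.
So from lowest to highest: Al < Si < Cl < H.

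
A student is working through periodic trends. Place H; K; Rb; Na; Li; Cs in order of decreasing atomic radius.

Cs > Rb > K > Na > Li > H

H is in period 1, group 1; Li is in period 2, group 1; Na is in period 3, group 1; K is in period 4, group 1; Rb is in period 5, group 1; Cs is in period 6, group 1.
Radius decreases left→right (rising Z_eff, same n) and increases top→bottom (higher n).
All are in group 1, so atomic radius increases down the group.
So from largest to smallest: Cs > Rb > K > Na > Li > H.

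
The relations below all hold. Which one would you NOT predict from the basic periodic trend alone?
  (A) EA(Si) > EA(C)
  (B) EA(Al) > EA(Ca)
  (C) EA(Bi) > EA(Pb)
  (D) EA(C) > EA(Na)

The general trend: electron affinity increases across a period and decreases down a group.
(A) Si (period 3, group 14) vs C (period 2, group 14): the stated order contradicts the simple trend.
(B) Al (period 3, group 13) vs Ca (period 4, group 2): the stated order agrees with the simple trend.
(C) Bi (period 6, group 15) vs Pb (period 6, group 14): the stated order agrees with the simple trend.
(D) C (period 2, group 14) vs Na (period 3, group 1): the stated order agrees with the simple trend.
The exception is (A): Si's larger, more diffuse 3p orbitals accept an added electron slightly more readily than C's compact 2p.

(A)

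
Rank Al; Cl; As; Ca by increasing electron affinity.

Al is in period 3, group 13; Cl is in period 3, group 17; Ca is in period 4, group 2; As is in period 4, group 15.
Atoms with high Z_eff and room in the valence shell (especially the halogens) have the most exothermic electron affinities.
These span different periods and groups, so the two trends combine.
Al > Ca: both effects reinforce here, so Al is clearly the higher of the two.
As > Al: period and group pull opposite ways; the across-period shift dominates (78 vs 42 kJ/mol).
Cl > As: both effects reinforce here, so Cl is clearly the higher of the two.
Approximate values (kJ/mol): Al 42, Cl 349, Ca 2, As 78.
So from lowest to highest: Ca < Al < As < Cl.

Ca, Al, As, Cl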